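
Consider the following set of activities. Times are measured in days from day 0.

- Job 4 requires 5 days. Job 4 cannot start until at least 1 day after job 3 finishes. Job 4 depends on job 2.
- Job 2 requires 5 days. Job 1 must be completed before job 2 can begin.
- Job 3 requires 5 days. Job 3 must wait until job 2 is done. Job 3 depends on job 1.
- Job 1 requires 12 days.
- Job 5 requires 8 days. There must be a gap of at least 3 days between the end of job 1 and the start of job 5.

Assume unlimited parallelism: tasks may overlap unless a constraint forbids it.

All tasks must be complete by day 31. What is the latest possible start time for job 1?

Nothing follows job 4; the deadline of day 31 is its only limit. It must start by 31 − 5 = day 26.
Job 3 has to be done before job 4 (must start by day 26, minus 1-day gap → day 25). That means finishing by day 25, i.e. starting by 25 − 5 = day 20.
Job 2 must finish in time for job 3 (must start by day 20); job 4 (must start by day 26). The tightest is day 20, so job 2 must start by 20 − 5 = day 15.
To finish by day 31, job 5 (duration 8) must start no later than day 23.
Job 1 has several dependents: job 2 (must start by day 15); job 3 (must start by day 20); job 5 (must start by day 23, minus 3-day gap → day 20). The earliest of those limits is day 15, so job 1 must start by 15 − 12 = day 3.

3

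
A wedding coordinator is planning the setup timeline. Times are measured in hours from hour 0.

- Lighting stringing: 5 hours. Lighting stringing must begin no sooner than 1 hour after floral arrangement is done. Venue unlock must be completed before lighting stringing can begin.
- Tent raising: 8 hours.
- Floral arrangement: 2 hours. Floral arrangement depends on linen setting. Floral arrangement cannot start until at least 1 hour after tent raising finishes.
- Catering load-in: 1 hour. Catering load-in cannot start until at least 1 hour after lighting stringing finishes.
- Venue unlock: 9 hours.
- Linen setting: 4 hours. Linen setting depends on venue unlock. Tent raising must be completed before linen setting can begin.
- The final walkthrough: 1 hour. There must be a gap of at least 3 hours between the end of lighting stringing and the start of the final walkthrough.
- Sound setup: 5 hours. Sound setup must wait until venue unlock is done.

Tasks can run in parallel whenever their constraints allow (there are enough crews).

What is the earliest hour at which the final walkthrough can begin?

Tent raising can start immediately at hour 0; it finishes at hour 8.
Venue unlock has no prerequisites, so it starts at hour 0 and finishes at hour 9.
Linen setting has to wait for venue unlock (finishes hour 9); tent raising (finishes hour 8). The latest of these is hour 9, so linen setting runs hour 9 to 9 + 4 = hour 13.
Floral arrangement needs all of linen setting (finishes hour 13); tent raising (finishes hour 8, plus 1-hour gap → hour 9). That puts its earliest start at hour 13; it finishes at 13 + 2 = hour 15.
Lighting stringing needs all of floral arrangement (finishes hour 15, plus 1-hour gap → hour 16); venue unlock (finishes hour 9). That puts its earliest start at hour 16; it finishes at 16 + 5 = hour 21.
The final walkthrough waits on lighting stringing (finishes hour 21, plus 3-hour gap → hour 24), so the earliest it can start is hour 24.

24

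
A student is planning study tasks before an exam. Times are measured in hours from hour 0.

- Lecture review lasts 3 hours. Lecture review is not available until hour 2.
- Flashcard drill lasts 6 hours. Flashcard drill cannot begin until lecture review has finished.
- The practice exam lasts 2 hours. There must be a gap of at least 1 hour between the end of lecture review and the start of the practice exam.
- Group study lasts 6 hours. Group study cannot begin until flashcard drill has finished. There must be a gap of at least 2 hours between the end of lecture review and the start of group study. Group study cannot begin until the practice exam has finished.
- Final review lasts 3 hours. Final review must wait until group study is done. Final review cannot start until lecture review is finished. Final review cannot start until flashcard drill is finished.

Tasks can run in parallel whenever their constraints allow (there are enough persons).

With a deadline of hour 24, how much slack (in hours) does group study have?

4

Lecture review cannot begin until its own release at hour 2. It runs from hour 2 to 2 + 3 = hour 5.
The practice exam waits on lecture review (finishes hour 5, plus 1-hour gap → hour 6), so it starts at hour 6 and finishes at 6 + 2 = hour 8.
Flashcard drill waits on lecture review (finishes hour 5), so it starts at hour 5 and finishes at 5 + 6 = hour 11.
Group study cannot start until flashcard drill (finishes hour 11); lecture review (finishes hour 5, plus 2-hour gap → hour 7); the practice exam (finishes hour 8). The controlling bound is hour 11, so group study finishes at 11 + 6 = hour 17.

Working backward from the deadline:
To finish by hour 24, final review (duration 3) must start no later than hour 21.
Group study must finish before final review (must start by hour 21). With a 6-hour duration, group study must start by 21 − 6 = hour 15.
So group study can start as early as hour 11 and as late as hour 15, giving 15 − 11 = 4 hours of slack.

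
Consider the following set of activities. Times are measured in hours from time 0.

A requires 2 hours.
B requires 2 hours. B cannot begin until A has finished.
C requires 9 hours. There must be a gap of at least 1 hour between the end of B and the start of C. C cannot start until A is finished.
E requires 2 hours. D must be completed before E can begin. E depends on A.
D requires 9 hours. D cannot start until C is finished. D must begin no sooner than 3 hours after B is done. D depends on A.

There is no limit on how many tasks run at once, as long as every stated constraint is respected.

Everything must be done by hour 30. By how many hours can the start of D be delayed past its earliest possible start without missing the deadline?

5

A has no prerequisites, so it starts at hour 0 and finishes at hour 2.
After A (finishes hour 2), B can start at hour 2 and finishes at hour 4.
For C: B (finishes hour 4, plus 1-hour gap → hour 5); A (finishes hour 2). Taking the maximum gives a start of hour 5, and it finishes at 5 + 9 = hour 14.
For D: C (finishes hour 14); B (finishes hour 4, plus 3-hour gap → hour 7); A (finishes hour 2). Taking the maximum gives a start of hour 14, and it finishes at 14 + 9 = hour 23.

Working backward from the deadline:
Nothing follows E; the deadline of hour 30 is its only limit. It must start by 30 − 2 = hour 28.
Since E (must start by hour 28) depends on it, D must finish by hour 28. Backing off its 9-hour duration gives a latest start of hour 19.
So D can start as early as hour 14 and as late as hour 19, giving 19 − 14 = 5 hours of slack.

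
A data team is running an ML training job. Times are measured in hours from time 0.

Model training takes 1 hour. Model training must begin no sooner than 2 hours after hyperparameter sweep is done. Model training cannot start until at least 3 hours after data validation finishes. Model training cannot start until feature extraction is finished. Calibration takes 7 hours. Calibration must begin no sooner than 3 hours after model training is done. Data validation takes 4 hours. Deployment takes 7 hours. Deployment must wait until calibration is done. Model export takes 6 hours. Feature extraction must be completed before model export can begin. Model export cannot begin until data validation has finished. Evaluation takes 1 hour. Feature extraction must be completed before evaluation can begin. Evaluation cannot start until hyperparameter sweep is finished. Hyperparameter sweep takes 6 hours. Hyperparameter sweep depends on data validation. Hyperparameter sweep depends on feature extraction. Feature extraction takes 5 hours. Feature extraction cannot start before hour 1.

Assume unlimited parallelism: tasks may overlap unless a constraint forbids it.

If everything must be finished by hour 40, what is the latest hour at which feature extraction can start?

9

Deployment must finish by hour 40; it takes 7 hours, so it must start by 40 − 7 = hour 33.
Calibration must finish before deployment (must start by hour 33). With a 7-hour duration, calibration must start by 33 − 7 = hour 26.
Model training has to be done before calibration (must start by hour 26, minus 3-hour gap → hour 23). That means finishing by hour 23, i.e. starting by 23 − 1 = hour 22.
Evaluation has no dependents, so it just needs to finish by hour 40. Starting by 40 − 1 = hour 39 achieves that.
Hyperparameter sweep feeds model training (must start by hour 22, minus 2-hour gap → hour 20); evaluation (must start by hour 39). Taking the minimum, hyperparameter sweep must finish by hour 20 and start by 20 − 6 = hour 14.
Model export must finish by hour 40; it takes 6 hours, so it must start by 40 − 6 = hour 34.
Feature extraction has several dependents: hyperparameter sweep (must start by hour 14); model training (must start by hour 22); evaluation (must start by hour 39); model export (must start by hour 34). The earliest of those limits is hour 14, so feature extraction must start by 14 − 5 = hour 9.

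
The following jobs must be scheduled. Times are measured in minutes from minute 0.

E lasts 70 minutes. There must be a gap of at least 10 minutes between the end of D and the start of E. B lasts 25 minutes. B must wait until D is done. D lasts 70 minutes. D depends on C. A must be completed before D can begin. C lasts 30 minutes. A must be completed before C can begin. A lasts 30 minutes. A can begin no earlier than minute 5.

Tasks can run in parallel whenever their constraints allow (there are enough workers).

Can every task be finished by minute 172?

After its own release at minute 5, A can start at minute 5 and finishes at minute 35.
C cannot begin until A (finishes minute 35). It runs from minute 35 to 35 + 30 = minute 65.
D has to wait for C (finishes minute 65); A (finishes minute 35). The latest of these is minute 65, so D runs minute 65 to 65 + 70 = minute 135.
After D (finishes minute 135, plus 10-minute gap → minute 145), E can start at minute 145 and finishes at minute 215.
B cannot begin until D (finishes minute 135). It runs from minute 135 to 135 + 25 = minute 160.
The earliest everything can be done is minute 215, which is after the deadline of 172, so it is not possible.

No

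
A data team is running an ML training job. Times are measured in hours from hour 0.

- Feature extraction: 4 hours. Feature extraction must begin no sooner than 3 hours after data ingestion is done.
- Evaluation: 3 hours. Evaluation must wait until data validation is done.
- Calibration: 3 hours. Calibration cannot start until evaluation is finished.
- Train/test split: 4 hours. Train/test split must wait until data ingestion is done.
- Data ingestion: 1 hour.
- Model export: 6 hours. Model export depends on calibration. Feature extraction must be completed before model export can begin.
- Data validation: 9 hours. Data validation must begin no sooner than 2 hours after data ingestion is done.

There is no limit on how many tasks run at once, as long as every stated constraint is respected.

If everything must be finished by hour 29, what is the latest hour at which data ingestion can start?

Model export must finish by hour 29; it takes 6 hours, so it must start by 29 − 6 = hour 23.
Calibration feeds into model export (must start by hour 23); so calibration must finish by hour 23 and therefore start by hour 20.
Evaluation feeds into calibration (must start by hour 20); so evaluation must finish by hour 20 and therefore start by hour 17.
Data validation feeds into evaluation (must start by hour 17); so data validation must finish by hour 17 and therefore start by hour 8.
Feature extraction has to be done before model export (must start by hour 23). That means finishing by hour 23, i.e. starting by 23 − 4 = hour 19.
Train/test split has no dependents, so it just needs to finish by hour 29. Starting by 29 − 4 = hour 25 achieves that.
Data ingestion must finish in time for data validation (must start by hour 8, minus 2-hour gap → hour 6); feature extraction (must start by hour 19, minus 3-hour gap → hour 16); train/test split (must start by hour 25). The tightest is hour 6, so data ingestion must start by 6 − 1 = hour 5.

5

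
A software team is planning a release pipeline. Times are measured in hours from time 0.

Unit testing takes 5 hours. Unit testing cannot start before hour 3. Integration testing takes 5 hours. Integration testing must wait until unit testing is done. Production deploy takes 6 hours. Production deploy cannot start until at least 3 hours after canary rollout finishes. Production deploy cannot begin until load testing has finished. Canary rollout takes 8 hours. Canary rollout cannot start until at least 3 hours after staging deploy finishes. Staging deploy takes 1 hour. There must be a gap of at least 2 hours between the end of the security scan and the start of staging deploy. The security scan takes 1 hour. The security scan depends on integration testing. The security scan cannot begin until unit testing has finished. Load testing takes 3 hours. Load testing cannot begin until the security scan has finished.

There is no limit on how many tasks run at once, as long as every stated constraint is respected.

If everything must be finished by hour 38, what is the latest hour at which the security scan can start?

14

Production deploy has no dependents, so it just needs to finish by hour 38. Starting by 38 − 6 = hour 32 achieves that.
Since production deploy (must start by hour 32, minus 3-hour gap → hour 29) depends on it, canary rollout must finish by hour 29. Backing off its 8-hour duration gives a latest start of hour 21.
Staging deploy has to be done before canary rollout (must start by hour 21, minus 3-hour gap → hour 18). That means finishing by hour 18, i.e. starting by 18 − 1 = hour 17.
Since production deploy (must start by hour 32) depends on it, load testing must finish by hour 32. Backing off its 3-hour duration gives a latest start of hour 29.
The security scan has several dependents: staging deploy (must start by hour 17, minus 2-hour gap → hour 15); load testing (must start by hour 29). The earliest of those limits is hour 15, so the security scan must start by 15 − 1 = hour 14.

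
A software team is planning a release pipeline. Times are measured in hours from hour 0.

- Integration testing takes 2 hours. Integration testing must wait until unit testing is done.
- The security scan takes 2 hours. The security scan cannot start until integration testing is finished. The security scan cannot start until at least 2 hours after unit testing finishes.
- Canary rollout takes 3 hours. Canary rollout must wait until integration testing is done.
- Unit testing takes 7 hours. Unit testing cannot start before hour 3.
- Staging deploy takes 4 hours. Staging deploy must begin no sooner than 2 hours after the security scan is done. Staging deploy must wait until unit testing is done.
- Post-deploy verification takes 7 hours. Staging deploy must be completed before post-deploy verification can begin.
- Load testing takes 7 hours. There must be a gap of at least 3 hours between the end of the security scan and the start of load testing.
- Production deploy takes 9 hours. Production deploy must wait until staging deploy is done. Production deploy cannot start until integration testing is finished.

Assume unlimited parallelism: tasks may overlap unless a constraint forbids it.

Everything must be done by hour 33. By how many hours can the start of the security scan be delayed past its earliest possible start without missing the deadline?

4

Unit testing cannot begin until its own release at hour 3. It runs from hour 3 to 3 + 7 = hour 10.
After unit testing (finishes hour 10), integration testing can start at hour 10 and finishes at hour 12.
The security scan cannot start until integration testing (finishes hour 12); unit testing (finishes hour 10, plus 2-hour gap → hour 12). The controlling bound is hour 12, so the security scan finishes at 12 + 2 = hour 14.

Working backward from the deadline:
Production deploy must finish by hour 33; it takes 9 hours, so it must start by 33 − 9 = hour 24.
Nothing follows post-deploy verification; the deadline of hour 33 is its only limit. It must start by 33 − 7 = hour 26.
Staging deploy must finish in time for production deploy (must start by hour 24); post-deploy verification (must start by hour 26). The tightest is hour 24, so staging deploy must start by 24 − 4 = hour 20.
Load testing has no dependents, so it just needs to finish by hour 33. Starting by 33 − 7 = hour 26 achieves that.
The security scan must finish in time for staging deploy (must start by hour 20, minus 2-hour gap → hour 18); load testing (must start by hour 26, minus 3-hour gap → hour 23). The tightest is hour 18, so the security scan must start by 18 − 2 = hour 16.
So the security scan can start as early as hour 12 and as late as hour 16, giving 16 − 12 = 4 hours of slack.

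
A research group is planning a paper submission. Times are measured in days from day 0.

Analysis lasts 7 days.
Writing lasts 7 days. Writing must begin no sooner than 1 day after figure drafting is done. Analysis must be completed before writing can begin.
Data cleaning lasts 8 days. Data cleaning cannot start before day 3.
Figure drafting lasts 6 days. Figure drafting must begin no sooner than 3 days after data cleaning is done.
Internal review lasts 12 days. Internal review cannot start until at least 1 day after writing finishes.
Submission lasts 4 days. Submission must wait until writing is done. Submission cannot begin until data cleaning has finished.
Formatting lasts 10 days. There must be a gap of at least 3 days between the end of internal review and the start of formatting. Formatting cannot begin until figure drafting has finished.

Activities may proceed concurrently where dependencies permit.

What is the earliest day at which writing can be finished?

28

Analysis can start immediately at day 0; it finishes at day 7.
Data cleaning waits on its own release at day 3, so it starts at day 3 and finishes at 3 + 8 = day 11.
After data cleaning (finishes day 11, plus 3-day gap → day 14), figure drafting can start at day 14 and finishes at day 20.
Writing has to wait for figure drafting (finishes day 20, plus 1-day gap → day 21); analysis (finishes day 7). The latest of these is day 21, so writing runs day 21 to 21 + 7 = day 28.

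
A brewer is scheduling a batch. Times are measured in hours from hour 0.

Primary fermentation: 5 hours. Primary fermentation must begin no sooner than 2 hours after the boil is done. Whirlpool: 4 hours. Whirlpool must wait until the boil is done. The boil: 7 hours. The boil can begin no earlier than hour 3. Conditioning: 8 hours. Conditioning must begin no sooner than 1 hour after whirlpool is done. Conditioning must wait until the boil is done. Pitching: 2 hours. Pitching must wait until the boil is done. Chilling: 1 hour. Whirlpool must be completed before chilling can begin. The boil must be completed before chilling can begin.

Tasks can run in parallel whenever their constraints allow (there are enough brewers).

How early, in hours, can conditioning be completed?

After its own release at hour 3, the boil can start at hour 3 and finishes at hour 10.
Whirlpool waits on the boil (finishes hour 10), so it starts at hour 10 and finishes at 10 + 4 = hour 14.
Conditioning needs all of whirlpool (finishes hour 14, plus 1-hour gap → hour 15); the boil (finishes hour 10). That puts its earliest start at hour 15; it finishes at 15 + 8 = hour 23.

23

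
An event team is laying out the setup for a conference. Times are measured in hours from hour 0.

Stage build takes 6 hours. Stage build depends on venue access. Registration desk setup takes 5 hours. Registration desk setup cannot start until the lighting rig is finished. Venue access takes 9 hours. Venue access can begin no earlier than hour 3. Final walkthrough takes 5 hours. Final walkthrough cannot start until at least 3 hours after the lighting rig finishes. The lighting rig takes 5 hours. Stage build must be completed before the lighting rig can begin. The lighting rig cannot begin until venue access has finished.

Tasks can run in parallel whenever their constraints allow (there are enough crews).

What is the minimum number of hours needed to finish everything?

Venue access waits on its own release at hour 3, so it starts at hour 3 and finishes at 3 + 9 = hour 12.
After venue access (finishes hour 12), stage build can start at hour 12 and finishes at hour 18.
The lighting rig needs all of stage build (finishes hour 18); venue access (finishes hour 12). That puts its earliest start at hour 18; it finishes at 18 + 5 = hour 23.
Final walkthrough waits on the lighting rig (finishes hour 23, plus 3-hour gap → hour 26), so it starts at hour 26 and finishes at 26 + 5 = hour 31.
Registration desk setup cannot begin until the lighting rig (finishes hour 23). It runs from hour 23 to 23 + 5 = hour 28.
All tasks are finished once the last one completes. Finish times: Venue access at 12, Stage build at 18, The lighting rig at 23, Registration desk setup at 28, Final walkthrough at 31. The latest is hour 31.

31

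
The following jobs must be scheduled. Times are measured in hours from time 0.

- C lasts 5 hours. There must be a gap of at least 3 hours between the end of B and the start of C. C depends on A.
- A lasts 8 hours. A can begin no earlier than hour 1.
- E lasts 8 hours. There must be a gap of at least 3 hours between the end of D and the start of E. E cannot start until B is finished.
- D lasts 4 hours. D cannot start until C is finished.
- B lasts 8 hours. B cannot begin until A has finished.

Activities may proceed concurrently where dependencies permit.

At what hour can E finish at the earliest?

A waits on its own release at hour 1, so it starts at hour 1 and finishes at 1 + 8 = hour 9.
After A (finishes hour 9), B can start at hour 9 and finishes at hour 17.
C needs all of B (finishes hour 17, plus 3-hour gap → hour 20); A (finishes hour 9). That puts its earliest start at hour 20; it finishes at 20 + 5 = hour 25.
D cannot begin until C (finishes hour 25). It runs from hour 25 to 25 + 4 = hour 29.
E needs all of D (finishes hour 29, plus 3-hour gap → hour 32); B (finishes hour 17). That puts its earliest start at hour 32; it finishes at 32 + 8 = hour 40.

40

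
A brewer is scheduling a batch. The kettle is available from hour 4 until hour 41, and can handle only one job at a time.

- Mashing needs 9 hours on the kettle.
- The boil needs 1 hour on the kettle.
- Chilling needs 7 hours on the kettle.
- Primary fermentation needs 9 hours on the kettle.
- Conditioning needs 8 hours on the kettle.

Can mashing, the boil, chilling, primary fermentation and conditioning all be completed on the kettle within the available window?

The kettle window is 41 − 4 = 37 hours.
Running back to back, the jobs need 9 + 1 + 7 + 9 + 8 = 34 hours on the kettle.
Since 34 ≤ 37, they fit within the window.

Yes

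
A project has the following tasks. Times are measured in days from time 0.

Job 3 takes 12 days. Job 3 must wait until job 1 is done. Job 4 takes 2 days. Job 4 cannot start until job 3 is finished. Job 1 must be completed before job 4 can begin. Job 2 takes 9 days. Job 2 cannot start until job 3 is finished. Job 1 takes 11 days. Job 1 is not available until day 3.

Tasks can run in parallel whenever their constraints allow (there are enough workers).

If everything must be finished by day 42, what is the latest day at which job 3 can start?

21

Job 2 has no dependents, so it just needs to finish by day 42. Starting by 42 − 9 = day 33 achieves that.
Nothing follows job 4; the deadline of day 42 is its only limit. It must start by 42 − 2 = day 40.
Job 3 feeds job 2 (must start by day 33); job 4 (must start by day 40). Taking the minimum, job 3 must finish by day 33 and start by 33 − 12 = day 21.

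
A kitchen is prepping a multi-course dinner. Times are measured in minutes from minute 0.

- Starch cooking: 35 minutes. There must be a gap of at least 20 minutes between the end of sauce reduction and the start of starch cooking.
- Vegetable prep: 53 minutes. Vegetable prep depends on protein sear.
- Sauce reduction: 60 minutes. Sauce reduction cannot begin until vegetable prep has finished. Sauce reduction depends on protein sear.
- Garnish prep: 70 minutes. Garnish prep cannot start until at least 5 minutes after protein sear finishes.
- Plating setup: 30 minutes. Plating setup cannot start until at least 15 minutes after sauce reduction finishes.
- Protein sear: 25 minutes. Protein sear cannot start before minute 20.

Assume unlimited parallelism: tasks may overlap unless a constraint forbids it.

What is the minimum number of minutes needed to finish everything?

Protein sear cannot begin until its own release at minute 20. It runs from minute 20 to 20 + 25 = minute 45.
Garnish prep cannot begin until protein sear (finishes minute 45, plus 5-minute gap → minute 50). It runs from minute 50 to 50 + 70 = minute 120.
After protein sear (finishes minute 45), vegetable prep can start at minute 45 and finishes at minute 98.
Sauce reduction needs all of vegetable prep (finishes minute 98); protein sear (finishes minute 45). That puts its earliest start at minute 98; it finishes at 98 + 60 = minute 158.
Plating setup waits on sauce reduction (finishes minute 158, plus 15-minute gap → minute 173), so it starts at minute 173 and finishes at 173 + 30 = minute 203.
Starch cooking waits on sauce reduction (finishes minute 158, plus 20-minute gap → minute 178), so it starts at minute 178 and finishes at 178 + 35 = minute 213.
All tasks are finished once the last one completes. Finish times: Protein sear at 45, Vegetable prep at 98, Sauce reduction at 158, Starch cooking at 213, Plating setup at 203, Garnish prep at 120. The latest is minute 213.

213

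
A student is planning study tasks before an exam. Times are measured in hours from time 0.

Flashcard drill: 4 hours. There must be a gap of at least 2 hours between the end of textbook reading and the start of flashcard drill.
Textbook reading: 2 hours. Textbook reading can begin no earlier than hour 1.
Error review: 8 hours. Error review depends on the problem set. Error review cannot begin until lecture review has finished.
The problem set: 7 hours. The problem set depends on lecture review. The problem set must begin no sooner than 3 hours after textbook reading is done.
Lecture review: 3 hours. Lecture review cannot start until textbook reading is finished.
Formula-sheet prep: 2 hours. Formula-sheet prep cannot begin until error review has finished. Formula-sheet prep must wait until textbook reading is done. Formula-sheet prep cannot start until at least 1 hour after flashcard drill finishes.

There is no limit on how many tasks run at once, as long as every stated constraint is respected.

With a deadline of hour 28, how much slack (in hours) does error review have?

After its own release at hour 1, textbook reading can start at hour 1 and finishes at hour 3.
Lecture review waits on textbook reading (finishes hour 3), so it starts at hour 3 and finishes at 3 + 3 = hour 6.
The problem set cannot start until lecture review (finishes hour 6); textbook reading (finishes hour 3, plus 3-hour gap → hour 6). The controlling bound is hour 6, so the problem set finishes at 6 + 7 = hour 13.
For error review: the problem set (finishes hour 13); lecture review (finishes hour 6). Taking the maximum gives a start of hour 13, and it finishes at 13 + 8 = hour 21.

Working backward from the deadline:
Formula-sheet prep has no dependents, so it just needs to finish by hour 28. Starting by 28 − 2 = hour 26 achieves that.
Error review must finish before formula-sheet prep (must start by hour 26). With an 8-hour duration, error review must start by 26 − 8 = hour 18.
So error review can start as early as hour 13 and as late as hour 18, giving 18 − 13 = 5 hours of slack.

5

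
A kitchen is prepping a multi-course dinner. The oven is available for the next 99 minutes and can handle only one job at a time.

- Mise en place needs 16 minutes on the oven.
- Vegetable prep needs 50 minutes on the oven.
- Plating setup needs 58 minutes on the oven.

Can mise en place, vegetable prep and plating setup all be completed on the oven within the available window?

Running back to back, the jobs need 16 + 50 + 58 = 124 minutes on the oven.
Since 124 > 99, they cannot all fit.

No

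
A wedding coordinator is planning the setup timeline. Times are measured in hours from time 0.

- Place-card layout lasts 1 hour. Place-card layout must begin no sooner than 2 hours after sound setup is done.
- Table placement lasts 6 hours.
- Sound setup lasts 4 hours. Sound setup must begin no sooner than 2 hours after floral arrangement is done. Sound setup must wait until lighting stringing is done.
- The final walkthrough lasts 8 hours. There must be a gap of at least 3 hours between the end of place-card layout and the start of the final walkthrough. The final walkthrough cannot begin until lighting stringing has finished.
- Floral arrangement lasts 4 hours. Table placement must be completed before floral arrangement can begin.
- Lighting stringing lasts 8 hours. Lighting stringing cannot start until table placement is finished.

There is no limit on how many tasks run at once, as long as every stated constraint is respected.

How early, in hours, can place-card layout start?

20

Table placement has no prerequisites, so it starts at hour 0 and finishes at hour 6.
Lighting stringing cannot begin until table placement (finishes hour 6). It runs from hour 6 to 6 + 8 = hour 14.
Floral arrangement waits on table placement (finishes hour 6), so it starts at hour 6 and finishes at 6 + 4 = hour 10.
For sound setup: floral arrangement (finishes hour 10, plus 2-hour gap → hour 12); lighting stringing (finishes hour 14). Taking the maximum gives a start of hour 14, and it finishes at 14 + 4 = hour 18.
Place-card layout waits on sound setup (finishes hour 18, plus 2-hour gap → hour 20), so the earliest it can start is hour 20.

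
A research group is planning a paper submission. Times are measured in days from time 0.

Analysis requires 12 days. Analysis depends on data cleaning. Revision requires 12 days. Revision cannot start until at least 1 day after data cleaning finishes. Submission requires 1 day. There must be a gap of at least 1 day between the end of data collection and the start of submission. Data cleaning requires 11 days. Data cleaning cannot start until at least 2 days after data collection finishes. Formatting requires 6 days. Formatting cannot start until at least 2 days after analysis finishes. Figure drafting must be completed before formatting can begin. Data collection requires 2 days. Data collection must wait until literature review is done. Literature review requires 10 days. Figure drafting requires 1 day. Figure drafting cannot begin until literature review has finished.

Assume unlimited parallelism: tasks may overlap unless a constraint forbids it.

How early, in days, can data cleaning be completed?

Nothing blocks literature review, so it runs from day 0 to day 10.
Data collection cannot begin until literature review (finishes day 10). It runs from day 10 to 10 + 2 = day 12.
Data cleaning waits on data collection (finishes day 12, plus 2-day gap → day 14), so it starts at day 14 and finishes at 14 + 11 = day 25.

25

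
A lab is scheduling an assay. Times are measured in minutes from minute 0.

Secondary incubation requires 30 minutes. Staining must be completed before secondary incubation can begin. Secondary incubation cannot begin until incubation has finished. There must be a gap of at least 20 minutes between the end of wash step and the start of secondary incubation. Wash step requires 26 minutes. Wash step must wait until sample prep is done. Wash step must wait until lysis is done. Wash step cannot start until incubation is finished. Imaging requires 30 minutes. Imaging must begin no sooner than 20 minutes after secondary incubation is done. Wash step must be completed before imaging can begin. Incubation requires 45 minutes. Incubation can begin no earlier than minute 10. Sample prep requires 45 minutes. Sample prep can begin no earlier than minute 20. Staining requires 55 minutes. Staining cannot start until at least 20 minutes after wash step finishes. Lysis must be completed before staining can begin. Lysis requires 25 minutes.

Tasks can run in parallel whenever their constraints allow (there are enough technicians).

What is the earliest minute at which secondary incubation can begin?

166

After its own release at minute 10, incubation can start at minute 10 and finishes at minute 55.
Lysis can start immediately at minute 0; it finishes at minute 25.
After its own release at minute 20, sample prep can start at minute 20 and finishes at minute 65.
Wash step cannot start until sample prep (finishes minute 65); lysis (finishes minute 25); incubation (finishes minute 55). The controlling bound is minute 65, so wash step finishes at 65 + 26 = minute 91.
Staining has to wait for wash step (finishes minute 91, plus 20-minute gap → minute 111); lysis (finishes minute 25). The latest of these is minute 111, so staining runs minute 111 to 111 + 55 = minute 166.
Secondary incubation waits on staining (finishes minute 166); incubation (finishes minute 55); wash step (finishes minute 91, plus 20-minute gap → minute 111). The latest of these is minute 166, which is the earliest secondary incubation can start.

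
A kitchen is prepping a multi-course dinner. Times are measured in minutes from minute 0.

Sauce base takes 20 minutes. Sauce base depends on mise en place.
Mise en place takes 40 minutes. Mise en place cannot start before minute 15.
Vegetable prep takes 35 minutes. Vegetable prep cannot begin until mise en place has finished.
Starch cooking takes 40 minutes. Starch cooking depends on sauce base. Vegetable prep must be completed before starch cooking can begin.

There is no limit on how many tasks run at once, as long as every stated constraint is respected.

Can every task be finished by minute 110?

Mise en place waits on its own release at minute 15, so it starts at minute 15 and finishes at 15 + 40 = minute 55.
After mise en place (finishes minute 55), vegetable prep can start at minute 55 and finishes at minute 90.
Sauce base waits on mise en place (finishes minute 55), so it starts at minute 55 and finishes at 55 + 20 = minute 75.
Starch cooking has to wait for sauce base (finishes minute 75); vegetable prep (finishes minute 90). The latest of these is minute 90, so starch cooking runs minute 90 to 90 + 40 = minute 130.
The earliest everything can be done is minute 130, which is after the deadline of 110, so it is not possible.

No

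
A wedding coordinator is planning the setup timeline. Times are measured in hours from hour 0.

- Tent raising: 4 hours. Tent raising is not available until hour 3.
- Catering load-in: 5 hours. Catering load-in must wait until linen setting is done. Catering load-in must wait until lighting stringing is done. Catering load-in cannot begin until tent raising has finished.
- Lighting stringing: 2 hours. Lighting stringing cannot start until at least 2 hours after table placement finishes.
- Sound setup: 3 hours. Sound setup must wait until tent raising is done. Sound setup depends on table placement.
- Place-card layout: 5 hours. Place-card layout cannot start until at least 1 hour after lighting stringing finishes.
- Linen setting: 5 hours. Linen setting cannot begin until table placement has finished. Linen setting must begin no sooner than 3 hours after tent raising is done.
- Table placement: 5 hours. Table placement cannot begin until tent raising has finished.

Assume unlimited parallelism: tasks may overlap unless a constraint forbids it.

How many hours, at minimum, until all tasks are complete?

22

Tent raising cannot begin until its own release at hour 3. It runs from hour 3 to 3 + 4 = hour 7.
Table placement cannot begin until tent raising (finishes hour 7). It runs from hour 7 to 7 + 5 = hour 12.
For sound setup: tent raising (finishes hour 7); table placement (finishes hour 12). Taking the maximum gives a start of hour 12, and it finishes at 12 + 3 = hour 15.
Lighting stringing cannot begin until table placement (finishes hour 12, plus 2-hour gap → hour 14). It runs from hour 14 to 14 + 2 = hour 16.
Place-card layout waits on lighting stringing (finishes hour 16, plus 1-hour gap → hour 17), so it starts at hour 17 and finishes at 17 + 5 = hour 22.
Linen setting needs all of table placement (finishes hour 12); tent raising (finishes hour 7, plus 3-hour gap → hour 10). That puts its earliest start at hour 12; it finishes at 12 + 5 = hour 17.
Catering load-in needs all of linen setting (finishes hour 17); lighting stringing (finishes hour 16); tent raising (finishes hour 7). That puts its earliest start at hour 17; it finishes at 17 + 5 = hour 22.
All tasks are finished once the last one completes. Finish times: Tent raising at 7, Table placement at 12, Linen setting at 17, Lighting stringing at 16, Sound setup at 15, Catering load-in at 22, Place-card layout at 22. The latest is hour 22.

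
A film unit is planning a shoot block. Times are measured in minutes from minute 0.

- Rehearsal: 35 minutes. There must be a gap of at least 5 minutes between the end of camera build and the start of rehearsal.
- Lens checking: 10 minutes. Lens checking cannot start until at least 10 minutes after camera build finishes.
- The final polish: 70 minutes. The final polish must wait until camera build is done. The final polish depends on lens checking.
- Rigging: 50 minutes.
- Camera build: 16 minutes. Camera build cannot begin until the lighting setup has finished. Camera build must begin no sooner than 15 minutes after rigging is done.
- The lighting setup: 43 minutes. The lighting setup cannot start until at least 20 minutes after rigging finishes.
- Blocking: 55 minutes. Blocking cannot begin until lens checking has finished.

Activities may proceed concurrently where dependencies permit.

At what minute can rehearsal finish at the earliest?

Rigging has no prerequisites, so it starts at minute 0 and finishes at minute 50.
After rigging (finishes minute 50, plus 20-minute gap → minute 70), the lighting setup can start at minute 70 and finishes at minute 113.
For camera build: the lighting setup (finishes minute 113); rigging (finishes minute 50, plus 15-minute gap → minute 65). Taking the maximum gives a start of minute 113, and it finishes at 113 + 16 = minute 129.
Rehearsal cannot begin until camera build (finishes minute 129, plus 5-minute gap → minute 134). It runs from minute 134 to 134 + 35 = minute 169.

169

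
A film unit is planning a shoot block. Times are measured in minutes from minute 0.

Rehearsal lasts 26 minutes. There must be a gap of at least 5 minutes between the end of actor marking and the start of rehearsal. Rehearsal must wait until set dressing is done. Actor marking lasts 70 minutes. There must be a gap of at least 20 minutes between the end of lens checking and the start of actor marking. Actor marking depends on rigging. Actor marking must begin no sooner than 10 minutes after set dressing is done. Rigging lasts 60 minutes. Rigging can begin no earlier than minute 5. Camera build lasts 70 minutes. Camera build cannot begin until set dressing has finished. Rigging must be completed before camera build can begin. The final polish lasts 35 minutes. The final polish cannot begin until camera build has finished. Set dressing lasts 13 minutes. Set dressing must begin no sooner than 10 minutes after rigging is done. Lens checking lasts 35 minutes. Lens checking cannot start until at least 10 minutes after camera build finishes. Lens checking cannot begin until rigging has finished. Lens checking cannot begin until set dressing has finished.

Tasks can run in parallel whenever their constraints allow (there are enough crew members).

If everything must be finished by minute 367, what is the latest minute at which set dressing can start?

To finish by minute 367, rehearsal (duration 26) must start no later than minute 341.
Actor marking feeds into rehearsal (must start by minute 341, minus 5-minute gap → minute 336); so actor marking must finish by minute 336 and therefore start by minute 266.
Lens checking feeds into actor marking (must start by minute 266, minus 20-minute gap → minute 246); so lens checking must finish by minute 246 and therefore start by minute 211.
Nothing follows the final polish; the deadline of minute 367 is its only limit. It must start by 367 − 35 = minute 332.
Camera build feeds lens checking (must start by minute 211, minus 10-minute gap → minute 201); the final polish (must start by minute 332). Taking the minimum, camera build must finish by minute 201 and start by 201 − 70 = minute 131.
Set dressing has several dependents: camera build (must start by minute 131); lens checking (must start by minute 211); actor marking (must start by minute 266, minus 10-minute gap → minute 256); rehearsal (must start by minute 341). The earliest of those limits is minute 131, so set dressing must start by 131 − 13 = minute 118.

118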